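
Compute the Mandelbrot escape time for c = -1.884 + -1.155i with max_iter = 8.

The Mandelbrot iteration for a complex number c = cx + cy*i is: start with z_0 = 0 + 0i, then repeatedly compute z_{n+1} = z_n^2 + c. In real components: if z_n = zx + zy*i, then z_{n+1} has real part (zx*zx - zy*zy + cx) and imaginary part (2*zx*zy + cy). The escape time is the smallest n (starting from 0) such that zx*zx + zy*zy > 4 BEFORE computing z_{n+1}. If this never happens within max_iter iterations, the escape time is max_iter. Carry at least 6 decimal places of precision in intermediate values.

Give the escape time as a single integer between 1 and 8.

Answer: 1

Derivation:
z_0 = 0 + 0i, c = -1.8840 + -1.1550i
Iter 1: z = -1.8840 + -1.1550i, |z|^2 = 4.8835
Escaped at iteration 1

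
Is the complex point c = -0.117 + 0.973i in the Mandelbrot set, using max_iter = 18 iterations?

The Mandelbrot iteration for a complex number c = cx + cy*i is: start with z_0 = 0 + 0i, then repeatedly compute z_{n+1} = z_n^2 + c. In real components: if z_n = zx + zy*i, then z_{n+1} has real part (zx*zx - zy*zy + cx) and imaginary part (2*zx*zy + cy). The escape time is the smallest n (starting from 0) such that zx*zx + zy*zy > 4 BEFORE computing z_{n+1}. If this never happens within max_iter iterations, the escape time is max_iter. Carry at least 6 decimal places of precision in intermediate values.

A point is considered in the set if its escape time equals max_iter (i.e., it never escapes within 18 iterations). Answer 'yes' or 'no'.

z_0 = 0 + 0i, c = -0.1170 + 0.9730i
Iter 1: z = -0.1170 + 0.9730i, |z|^2 = 0.9604
Iter 2: z = -1.0500 + 0.7453i, |z|^2 = 1.6581
Iter 3: z = 0.4301 + -0.5922i, |z|^2 = 0.5357
Iter 4: z = -0.2828 + 0.4636i, |z|^2 = 0.2949
Iter 5: z = -0.2520 + 0.7108i, |z|^2 = 0.5688
Iter 6: z = -0.5588 + 0.6148i, |z|^2 = 0.6902
Iter 7: z = -0.1827 + 0.2859i, |z|^2 = 0.1151
Iter 8: z = -0.1653 + 0.8685i, |z|^2 = 0.7817
Iter 9: z = -0.8440 + 0.6858i, |z|^2 = 1.1826
Iter 10: z = 0.1250 + -0.1846i, |z|^2 = 0.0497
Iter 11: z = -0.1354 + 0.9268i, |z|^2 = 0.8774
Iter 12: z = -0.9577 + 0.7219i, |z|^2 = 1.4384
Iter 13: z = 0.2790 + -0.4098i, |z|^2 = 0.2458
Iter 14: z = -0.2071 + 0.7443i, |z|^2 = 0.5969
Iter 15: z = -0.6282 + 0.6647i, |z|^2 = 0.8364
Iter 16: z = -0.1642 + 0.1379i, |z|^2 = 0.0460
Iter 17: z = -0.1090 + 0.9277i, |z|^2 = 0.8725
Did not escape in 18 iterations → in set

Answer: yes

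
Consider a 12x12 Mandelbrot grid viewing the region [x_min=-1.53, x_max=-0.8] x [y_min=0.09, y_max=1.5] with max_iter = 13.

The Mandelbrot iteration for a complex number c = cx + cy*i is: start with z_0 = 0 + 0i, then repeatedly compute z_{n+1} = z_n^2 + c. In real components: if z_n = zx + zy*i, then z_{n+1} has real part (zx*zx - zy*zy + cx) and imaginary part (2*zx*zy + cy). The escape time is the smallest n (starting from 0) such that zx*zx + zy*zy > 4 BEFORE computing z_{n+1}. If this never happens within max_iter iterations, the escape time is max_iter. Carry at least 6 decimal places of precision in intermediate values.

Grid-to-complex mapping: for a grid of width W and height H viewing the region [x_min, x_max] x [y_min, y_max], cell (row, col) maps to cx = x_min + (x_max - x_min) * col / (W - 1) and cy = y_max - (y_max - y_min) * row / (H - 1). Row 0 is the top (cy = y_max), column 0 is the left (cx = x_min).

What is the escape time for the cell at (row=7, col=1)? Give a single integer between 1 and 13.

z_0 = 0 + 0i, c = -1.4636 + 0.6027i
Iter 1: z = -1.4636 + 0.6027i, |z|^2 = 2.5055
Iter 2: z = 0.3153 + -1.1616i, |z|^2 = 1.4488
Iter 3: z = -2.7136 + -0.1298i, |z|^2 = 7.3803
Escaped at iteration 3

Answer: 3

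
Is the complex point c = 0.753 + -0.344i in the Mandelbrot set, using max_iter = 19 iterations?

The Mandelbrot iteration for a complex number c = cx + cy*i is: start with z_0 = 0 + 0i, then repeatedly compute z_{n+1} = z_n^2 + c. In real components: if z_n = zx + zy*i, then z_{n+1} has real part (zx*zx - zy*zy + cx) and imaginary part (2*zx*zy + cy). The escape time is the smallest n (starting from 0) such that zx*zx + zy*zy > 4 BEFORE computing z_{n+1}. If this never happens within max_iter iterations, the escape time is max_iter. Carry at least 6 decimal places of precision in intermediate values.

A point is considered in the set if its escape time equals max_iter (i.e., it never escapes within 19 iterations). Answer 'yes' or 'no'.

Answer: no

Derivation:
z_0 = 0 + 0i, c = 0.7530 + -0.3440i
Iter 1: z = 0.7530 + -0.3440i, |z|^2 = 0.6853
Iter 2: z = 1.2017 + -0.8621i, |z|^2 = 2.1872
Iter 3: z = 1.4539 + -2.4158i, |z|^2 = 7.9500
Escaped at iteration 3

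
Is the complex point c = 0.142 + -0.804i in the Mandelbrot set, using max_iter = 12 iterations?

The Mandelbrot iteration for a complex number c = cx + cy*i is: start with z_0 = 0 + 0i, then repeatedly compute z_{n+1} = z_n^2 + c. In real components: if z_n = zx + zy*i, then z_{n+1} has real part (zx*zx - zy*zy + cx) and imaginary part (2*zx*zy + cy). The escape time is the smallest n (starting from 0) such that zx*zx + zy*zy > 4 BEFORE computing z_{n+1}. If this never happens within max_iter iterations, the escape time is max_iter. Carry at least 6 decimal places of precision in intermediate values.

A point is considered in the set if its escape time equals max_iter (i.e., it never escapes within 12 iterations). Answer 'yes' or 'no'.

z_0 = 0 + 0i, c = 0.1420 + -0.8040i
Iter 1: z = 0.1420 + -0.8040i, |z|^2 = 0.6666
Iter 2: z = -0.4843 + -1.0323i, |z|^2 = 1.3002
Iter 3: z = -0.6892 + 0.1958i, |z|^2 = 0.5134
Iter 4: z = 0.5787 + -1.0739i, |z|^2 = 1.4882
Iter 5: z = -0.6765 + -2.0469i, |z|^2 = 4.6474
Escaped at iteration 5

Answer: no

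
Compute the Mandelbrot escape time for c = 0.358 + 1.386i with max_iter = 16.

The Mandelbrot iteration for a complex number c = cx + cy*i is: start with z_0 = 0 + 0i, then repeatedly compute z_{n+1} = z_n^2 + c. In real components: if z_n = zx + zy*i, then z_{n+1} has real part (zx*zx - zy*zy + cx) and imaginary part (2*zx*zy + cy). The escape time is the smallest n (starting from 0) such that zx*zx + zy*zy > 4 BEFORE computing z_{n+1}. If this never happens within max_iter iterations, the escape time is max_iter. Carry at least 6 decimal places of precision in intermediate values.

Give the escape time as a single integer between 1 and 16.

Answer: 2

Derivation:
z_0 = 0 + 0i, c = 0.3580 + 1.3860i
Iter 1: z = 0.3580 + 1.3860i, |z|^2 = 2.0492
Iter 2: z = -1.4348 + 2.3784i, |z|^2 = 7.7154
Escaped at iteration 2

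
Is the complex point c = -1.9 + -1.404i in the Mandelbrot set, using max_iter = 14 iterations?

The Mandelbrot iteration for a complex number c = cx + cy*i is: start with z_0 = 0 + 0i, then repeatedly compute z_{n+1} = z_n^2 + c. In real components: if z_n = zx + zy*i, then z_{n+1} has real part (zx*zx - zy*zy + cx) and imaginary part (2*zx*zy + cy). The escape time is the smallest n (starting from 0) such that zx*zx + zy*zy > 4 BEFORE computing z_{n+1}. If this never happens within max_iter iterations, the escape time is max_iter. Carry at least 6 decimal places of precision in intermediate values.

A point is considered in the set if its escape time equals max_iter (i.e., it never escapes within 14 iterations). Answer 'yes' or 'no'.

z_0 = 0 + 0i, c = -1.9000 + -1.4040i
Iter 1: z = -1.9000 + -1.4040i, |z|^2 = 5.5812
Escaped at iteration 1

Answer: no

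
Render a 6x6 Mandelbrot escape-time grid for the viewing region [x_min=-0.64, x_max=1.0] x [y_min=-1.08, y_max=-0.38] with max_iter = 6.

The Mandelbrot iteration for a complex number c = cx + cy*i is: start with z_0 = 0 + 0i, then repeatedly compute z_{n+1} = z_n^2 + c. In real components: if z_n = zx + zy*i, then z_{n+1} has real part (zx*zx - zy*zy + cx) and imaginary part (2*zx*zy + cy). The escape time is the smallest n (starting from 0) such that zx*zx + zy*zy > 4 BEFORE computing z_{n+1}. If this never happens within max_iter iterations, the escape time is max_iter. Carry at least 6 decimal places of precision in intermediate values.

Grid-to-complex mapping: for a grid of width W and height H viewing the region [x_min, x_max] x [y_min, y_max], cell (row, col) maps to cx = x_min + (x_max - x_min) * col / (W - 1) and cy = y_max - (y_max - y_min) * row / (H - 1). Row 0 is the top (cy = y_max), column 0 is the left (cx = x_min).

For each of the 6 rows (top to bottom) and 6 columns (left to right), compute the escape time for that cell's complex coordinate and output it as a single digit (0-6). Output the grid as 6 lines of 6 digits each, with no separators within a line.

(row=0, col=0): c = -0.6400 + -0.3800i → escape time 6
(row=0, col=1): c = -0.3120 + -0.3800i → escape time 6
(row=0, col=2): c = 0.0160 + -0.3800i → escape time 6
(row=0, col=3): c = 0.3440 + -0.3800i → escape time 6
(row=0, col=4): c = 0.6720 + -0.3800i → escape time 3
(row=0, col=5): c = 1.0000 + -0.3800i → escape time 2
(row=1, col=0): c = -0.6400 + -0.5200i → escape time 6
(row=1, col=1): c = -0.3120 + -0.5200i → escape time 6
(row=1, col=2): c = 0.0160 + -0.5200i → escape time 6
(row=1, col=3): c = 0.3440 + -0.5200i → escape time 6
(row=1, col=4): c = 0.6720 + -0.5200i → escape time 3
(row=1, col=5): c = 1.0000 + -0.5200i → escape time 2
(row=2, col=0): c = -0.6400 + -0.6600i → escape time 6
(row=2, col=1): c = -0.3120 + -0.6600i → escape time 6
(row=2, col=2): c = 0.0160 + -0.6600i → escape time 6
(row=2, col=3): c = 0.3440 + -0.6600i → escape time 6
(row=2, col=4): c = 0.6720 + -0.6600i → escape time 3
(row=2, col=5): c = 1.0000 + -0.6600i → escape time 2
(row=3, col=0): c = -0.6400 + -0.8000i → escape time 4
(row=3, col=1): c = -0.3120 + -0.8000i → escape time 6
(row=3, col=2): c = 0.0160 + -0.8000i → escape time 6
(row=3, col=3): c = 0.3440 + -0.8000i → escape time 4
(row=3, col=4): c = 0.6720 + -0.8000i → escape time 3
(row=3, col=5): c = 1.0000 + -0.8000i → escape time 2
(row=4, col=0): c = -0.6400 + -0.9400i → escape time 4
(row=4, col=1): c = -0.3120 + -0.9400i → escape time 5
(row=4, col=2): c = 0.0160 + -0.9400i → escape time 6
(row=4, col=3): c = 0.3440 + -0.9400i → escape time 3
(row=4, col=4): c = 0.6720 + -0.9400i → escape time 2
(row=4, col=5): c = 1.0000 + -0.9400i → escape time 2
(row=5, col=0): c = -0.6400 + -1.0800i → escape time 3
(row=5, col=1): c = -0.3120 + -1.0800i → escape time 5
(row=5, col=2): c = 0.0160 + -1.0800i → escape time 4
(row=5, col=3): c = 0.3440 + -1.0800i → escape time 3
(row=5, col=4): c = 0.6720 + -1.0800i → escape time 2
(row=5, col=5): c = 1.0000 + -1.0800i → escape time 2

Answer: 666632
666632
666632
466432
456322
354322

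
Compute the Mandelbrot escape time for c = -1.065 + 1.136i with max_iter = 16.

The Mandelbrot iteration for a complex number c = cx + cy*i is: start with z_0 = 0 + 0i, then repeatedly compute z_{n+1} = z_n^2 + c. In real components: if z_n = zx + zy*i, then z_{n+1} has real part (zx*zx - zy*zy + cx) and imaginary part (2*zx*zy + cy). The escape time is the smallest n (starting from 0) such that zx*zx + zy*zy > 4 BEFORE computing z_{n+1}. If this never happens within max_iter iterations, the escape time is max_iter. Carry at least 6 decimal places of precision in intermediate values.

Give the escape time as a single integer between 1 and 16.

z_0 = 0 + 0i, c = -1.0650 + 1.1360i
Iter 1: z = -1.0650 + 1.1360i, |z|^2 = 2.4247
Iter 2: z = -1.2213 + -1.2837i, |z|^2 = 3.1393
Iter 3: z = -1.2213 + 4.2714i, |z|^2 = 19.7369
Escaped at iteration 3

Answer: 3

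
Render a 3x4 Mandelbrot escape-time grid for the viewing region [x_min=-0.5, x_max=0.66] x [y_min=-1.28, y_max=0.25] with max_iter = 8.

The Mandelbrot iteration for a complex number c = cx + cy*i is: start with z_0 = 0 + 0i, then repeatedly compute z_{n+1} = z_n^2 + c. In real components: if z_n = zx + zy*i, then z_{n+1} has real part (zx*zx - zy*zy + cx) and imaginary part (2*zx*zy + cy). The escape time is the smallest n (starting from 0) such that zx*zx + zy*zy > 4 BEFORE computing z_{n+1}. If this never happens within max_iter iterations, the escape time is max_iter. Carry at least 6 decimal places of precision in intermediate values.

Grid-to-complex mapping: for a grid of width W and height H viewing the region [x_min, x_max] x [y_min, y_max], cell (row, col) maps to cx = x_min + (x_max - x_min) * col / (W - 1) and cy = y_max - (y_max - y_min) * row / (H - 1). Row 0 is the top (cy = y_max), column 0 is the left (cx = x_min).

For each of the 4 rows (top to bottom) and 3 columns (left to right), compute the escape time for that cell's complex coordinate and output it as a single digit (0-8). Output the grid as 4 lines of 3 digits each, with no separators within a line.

(row=0, col=0): c = -0.5000 + 0.2500i → escape time 8
(row=0, col=1): c = 0.0800 + 0.2500i → escape time 8
(row=0, col=2): c = 0.6600 + 0.2500i → escape time 3
(row=1, col=0): c = -0.5000 + -0.2600i → escape time 8
(row=1, col=1): c = 0.0800 + -0.2600i → escape time 8
(row=1, col=2): c = 0.6600 + -0.2600i → escape time 3
(row=2, col=0): c = -0.5000 + -0.7700i → escape time 6
(row=2, col=1): c = 0.0800 + -0.7700i → escape time 7
(row=2, col=2): c = 0.6600 + -0.7700i → escape time 3
(row=3, col=0): c = -0.5000 + -1.2800i → escape time 3
(row=3, col=1): c = 0.0800 + -1.2800i → escape time 2
(row=3, col=2): c = 0.6600 + -1.2800i → escape time 2

Answer: 883
883
673
322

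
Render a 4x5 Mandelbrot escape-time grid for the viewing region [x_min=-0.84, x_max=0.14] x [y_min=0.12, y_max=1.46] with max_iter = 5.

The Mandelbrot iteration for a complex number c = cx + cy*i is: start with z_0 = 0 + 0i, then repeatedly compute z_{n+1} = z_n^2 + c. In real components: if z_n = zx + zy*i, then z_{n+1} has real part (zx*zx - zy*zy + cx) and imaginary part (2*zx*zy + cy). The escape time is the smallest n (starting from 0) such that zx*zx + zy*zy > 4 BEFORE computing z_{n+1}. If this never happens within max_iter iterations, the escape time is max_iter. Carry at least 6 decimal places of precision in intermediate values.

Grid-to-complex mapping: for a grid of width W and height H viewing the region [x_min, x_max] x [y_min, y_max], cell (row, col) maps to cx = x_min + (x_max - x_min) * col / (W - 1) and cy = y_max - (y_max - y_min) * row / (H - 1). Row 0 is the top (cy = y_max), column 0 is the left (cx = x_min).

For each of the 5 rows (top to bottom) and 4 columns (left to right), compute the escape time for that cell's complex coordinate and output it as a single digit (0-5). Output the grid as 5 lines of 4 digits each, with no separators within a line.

(row=0, col=0): c = -0.8400 + 1.4600i → escape time 2
(row=0, col=1): c = -0.5133 + 1.4600i → escape time 2
(row=0, col=2): c = -0.1867 + 1.4600i → escape time 2
(row=0, col=3): c = 0.1400 + 1.4600i → escape time 2
(row=1, col=0): c = -0.8400 + 1.1250i → escape time 3
(row=1, col=1): c = -0.5133 + 1.1250i → escape time 3
(row=1, col=2): c = -0.1867 + 1.1250i → escape time 5
(row=1, col=3): c = 0.1400 + 1.1250i → escape time 3
(row=2, col=0): c = -0.8400 + 0.7900i → escape time 4
(row=2, col=1): c = -0.5133 + 0.7900i → escape time 5
(row=2, col=2): c = -0.1867 + 0.7900i → escape time 5
(row=2, col=3): c = 0.1400 + 0.7900i → escape time 5
(row=3, col=0): c = -0.8400 + 0.4550i → escape time 5
(row=3, col=1): c = -0.5133 + 0.4550i → escape time 5
(row=3, col=2): c = -0.1867 + 0.4550i → escape time 5
(row=3, col=3): c = 0.1400 + 0.4550i → escape time 5
(row=4, col=0): c = -0.8400 + 0.1200i → escape time 5
(row=4, col=1): c = -0.5133 + 0.1200i → escape time 5
(row=4, col=2): c = -0.1867 + 0.1200i → escape time 5
(row=4, col=3): c = 0.1400 + 0.1200i → escape time 5

Answer: 2222
3353
4555
5555
5555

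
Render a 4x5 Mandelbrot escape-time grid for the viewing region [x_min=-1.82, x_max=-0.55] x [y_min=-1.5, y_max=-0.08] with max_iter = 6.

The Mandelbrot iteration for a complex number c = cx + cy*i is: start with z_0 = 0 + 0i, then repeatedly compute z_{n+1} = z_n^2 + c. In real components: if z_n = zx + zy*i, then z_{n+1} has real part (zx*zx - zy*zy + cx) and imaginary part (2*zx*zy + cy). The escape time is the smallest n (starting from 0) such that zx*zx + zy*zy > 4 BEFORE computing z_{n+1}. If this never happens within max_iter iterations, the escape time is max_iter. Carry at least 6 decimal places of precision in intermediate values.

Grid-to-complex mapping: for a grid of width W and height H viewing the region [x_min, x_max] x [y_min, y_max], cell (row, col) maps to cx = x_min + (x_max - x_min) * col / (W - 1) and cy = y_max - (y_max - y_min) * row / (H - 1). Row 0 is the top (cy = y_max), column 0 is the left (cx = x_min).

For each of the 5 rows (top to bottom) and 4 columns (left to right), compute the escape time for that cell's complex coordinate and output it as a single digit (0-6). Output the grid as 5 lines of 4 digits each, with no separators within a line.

Answer: 4666
3466
2335
1233
1122

Derivation:
(row=0, col=0): c = -1.8200 + -0.0800i → escape time 4
(row=0, col=1): c = -1.3967 + -0.0800i → escape time 6
(row=0, col=2): c = -0.9733 + -0.0800i → escape time 6
(row=0, col=3): c = -0.5500 + -0.0800i → escape time 6
(row=1, col=0): c = -1.8200 + -0.4350i → escape time 3
(row=1, col=1): c = -1.3967 + -0.4350i → escape time 4
(row=1, col=2): c = -0.9733 + -0.4350i → escape time 6
(row=1, col=3): c = -0.5500 + -0.4350i → escape time 6
(row=2, col=0): c = -1.8200 + -0.7900i → escape time 2
(row=2, col=1): c = -1.3967 + -0.7900i → escape time 3
(row=2, col=2): c = -0.9733 + -0.7900i → escape time 3
(row=2, col=3): c = -0.5500 + -0.7900i → escape time 5
(row=3, col=0): c = -1.8200 + -1.1450i → escape time 1
(row=3, col=1): c = -1.3967 + -1.1450i → escape time 2
(row=3, col=2): c = -0.9733 + -1.1450i → escape time 3
(row=3, col=3): c = -0.5500 + -1.1450i → escape time 3
(row=4, col=0): c = -1.8200 + -1.5000i → escape time 1
(row=4, col=1): c = -1.3967 + -1.5000i → escape time 1
(row=4, col=2): c = -0.9733 + -1.5000i → escape time 2
(row=4, col=3): c = -0.5500 + -1.5000i → escape time 2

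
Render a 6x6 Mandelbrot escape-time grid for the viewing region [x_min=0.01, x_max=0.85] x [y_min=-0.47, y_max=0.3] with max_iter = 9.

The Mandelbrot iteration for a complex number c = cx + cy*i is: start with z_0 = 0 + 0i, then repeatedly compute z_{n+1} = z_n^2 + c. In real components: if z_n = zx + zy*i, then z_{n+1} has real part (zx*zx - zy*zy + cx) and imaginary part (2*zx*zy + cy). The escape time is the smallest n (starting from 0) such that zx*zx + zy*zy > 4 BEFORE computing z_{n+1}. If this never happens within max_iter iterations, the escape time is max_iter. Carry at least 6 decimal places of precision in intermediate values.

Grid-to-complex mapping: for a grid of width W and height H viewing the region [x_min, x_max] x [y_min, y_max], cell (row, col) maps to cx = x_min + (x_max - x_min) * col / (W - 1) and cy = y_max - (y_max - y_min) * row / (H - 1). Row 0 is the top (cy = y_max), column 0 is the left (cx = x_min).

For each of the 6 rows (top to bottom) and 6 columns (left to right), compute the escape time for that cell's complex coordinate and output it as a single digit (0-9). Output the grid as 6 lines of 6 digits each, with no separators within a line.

Answer: 999533
999533
999543
999533
999533
999533

Derivation:
(row=0, col=0): c = 0.0100 + 0.3000i → escape time 9
(row=0, col=1): c = 0.1780 + 0.3000i → escape time 9
(row=0, col=2): c = 0.3460 + 0.3000i → escape time 9
(row=0, col=3): c = 0.5140 + 0.3000i → escape time 5
(row=0, col=4): c = 0.6820 + 0.3000i → escape time 3
(row=0, col=5): c = 0.8500 + 0.3000i → escape time 3
(row=1, col=0): c = 0.0100 + 0.1460i → escape time 9
(row=1, col=1): c = 0.1780 + 0.1460i → escape time 9
(row=1, col=2): c = 0.3460 + 0.1460i → escape time 9
(row=1, col=3): c = 0.5140 + 0.1460i → escape time 5
(row=1, col=4): c = 0.6820 + 0.1460i → escape time 3
(row=1, col=5): c = 0.8500 + 0.1460i → escape time 3
(row=2, col=0): c = 0.0100 + -0.0080i → escape time 9
(row=2, col=1): c = 0.1780 + -0.0080i → escape time 9
(row=2, col=2): c = 0.3460 + -0.0080i → escape time 9
(row=2, col=3): c = 0.5140 + -0.0080i → escape time 5
(row=2, col=4): c = 0.6820 + -0.0080i → escape time 4
(row=2, col=5): c = 0.8500 + -0.0080i → escape time 3
(row=3, col=0): c = 0.0100 + -0.1620i → escape time 9
(row=3, col=1): c = 0.1780 + -0.1620i → escape time 9
(row=3, col=2): c = 0.3460 + -0.1620i → escape time 9
(row=3, col=3): c = 0.5140 + -0.1620i → escape time 5
(row=3, col=4): c = 0.6820 + -0.1620i → escape time 3
(row=3, col=5): c = 0.8500 + -0.1620i → escape time 3
(row=4, col=0): c = 0.0100 + -0.3160i → escape time 9
(row=4, col=1): c = 0.1780 + -0.3160i → escape time 9
(row=4, col=2): c = 0.3460 + -0.3160i → escape time 9
(row=4, col=3): c = 0.5140 + -0.3160i → escape time 5
(row=4, col=4): c = 0.6820 + -0.3160i → escape time 3
(row=4, col=5): c = 0.8500 + -0.3160i → escape time 3
(row=5, col=0): c = 0.0100 + -0.4700i → escape time 9
(row=5, col=1): c = 0.1780 + -0.4700i → escape time 9
(row=5, col=2): c = 0.3460 + -0.4700i → escape time 9
(row=5, col=3): c = 0.5140 + -0.4700i → escape time 5
(row=5, col=4): c = 0.6820 + -0.4700i → escape time 3
(row=5, col=5): c = 0.8500 + -0.4700i → escape time 3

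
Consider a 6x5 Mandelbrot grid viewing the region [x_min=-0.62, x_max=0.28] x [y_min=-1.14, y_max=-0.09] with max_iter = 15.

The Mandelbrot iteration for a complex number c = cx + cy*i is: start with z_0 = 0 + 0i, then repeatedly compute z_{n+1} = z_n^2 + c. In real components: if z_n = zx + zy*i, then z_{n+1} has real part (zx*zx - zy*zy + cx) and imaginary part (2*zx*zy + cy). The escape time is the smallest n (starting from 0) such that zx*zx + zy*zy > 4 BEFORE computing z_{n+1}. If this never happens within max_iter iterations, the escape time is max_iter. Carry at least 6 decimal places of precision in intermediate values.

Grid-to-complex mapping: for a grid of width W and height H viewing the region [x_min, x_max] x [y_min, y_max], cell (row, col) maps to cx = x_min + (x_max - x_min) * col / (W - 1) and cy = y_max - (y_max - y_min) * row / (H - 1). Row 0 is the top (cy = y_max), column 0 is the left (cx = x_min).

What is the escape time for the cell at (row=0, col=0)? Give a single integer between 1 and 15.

Answer: 15

Derivation:
z_0 = 0 + 0i, c = -0.6200 + -0.0900i
Iter 1: z = -0.6200 + -0.0900i, |z|^2 = 0.3925
Iter 2: z = -0.2437 + 0.0216i, |z|^2 = 0.0599
Iter 3: z = -0.5611 + -0.1005i, |z|^2 = 0.3249
Iter 4: z = -0.3153 + 0.0228i, |z|^2 = 0.0999
Iter 5: z = -0.5211 + -0.1044i, |z|^2 = 0.2824
Iter 6: z = -0.3593 + 0.0188i, |z|^2 = 0.1295
Iter 7: z = -0.4912 + -0.1035i, |z|^2 = 0.2520
Iter 8: z = -0.3894 + 0.0117i, |z|^2 = 0.1518
Iter 9: z = -0.4685 + -0.0991i, |z|^2 = 0.2293
Iter 10: z = -0.4103 + 0.0029i, |z|^2 = 0.1684
Iter 11: z = -0.4516 + -0.0923i, |z|^2 = 0.2125
Iter 12: z = -0.4246 + -0.0066i, |z|^2 = 0.1803
Iter 13: z = -0.4398 + -0.0844i, |z|^2 = 0.2005
Iter 14: z = -0.4337 + -0.0158i, |z|^2 = 0.1883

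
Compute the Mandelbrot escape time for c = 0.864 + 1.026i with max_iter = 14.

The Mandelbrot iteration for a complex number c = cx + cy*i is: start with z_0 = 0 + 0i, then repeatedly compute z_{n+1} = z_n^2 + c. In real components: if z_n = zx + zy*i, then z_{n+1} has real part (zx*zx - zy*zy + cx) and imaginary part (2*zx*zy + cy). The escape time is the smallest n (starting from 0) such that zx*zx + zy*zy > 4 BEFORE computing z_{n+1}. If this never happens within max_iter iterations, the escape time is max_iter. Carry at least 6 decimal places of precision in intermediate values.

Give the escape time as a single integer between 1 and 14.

Answer: 2

Derivation:
z_0 = 0 + 0i, c = 0.8640 + 1.0260i
Iter 1: z = 0.8640 + 1.0260i, |z|^2 = 1.7992
Iter 2: z = 0.5578 + 2.7989i, |z|^2 = 8.1452
Escaped at iteration 2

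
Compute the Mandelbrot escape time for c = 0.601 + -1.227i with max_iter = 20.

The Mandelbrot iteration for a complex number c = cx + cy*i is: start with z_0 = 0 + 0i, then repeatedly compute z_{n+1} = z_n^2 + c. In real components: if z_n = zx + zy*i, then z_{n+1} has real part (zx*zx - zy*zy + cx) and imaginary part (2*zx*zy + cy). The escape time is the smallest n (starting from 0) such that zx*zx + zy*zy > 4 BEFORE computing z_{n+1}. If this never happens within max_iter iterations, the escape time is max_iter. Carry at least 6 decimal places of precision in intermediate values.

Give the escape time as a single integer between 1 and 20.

Answer: 2

Derivation:
z_0 = 0 + 0i, c = 0.6010 + -1.2270i
Iter 1: z = 0.6010 + -1.2270i, |z|^2 = 1.8667
Iter 2: z = -0.5433 + -2.7019i, |z|^2 = 7.5952
Escaped at iteration 2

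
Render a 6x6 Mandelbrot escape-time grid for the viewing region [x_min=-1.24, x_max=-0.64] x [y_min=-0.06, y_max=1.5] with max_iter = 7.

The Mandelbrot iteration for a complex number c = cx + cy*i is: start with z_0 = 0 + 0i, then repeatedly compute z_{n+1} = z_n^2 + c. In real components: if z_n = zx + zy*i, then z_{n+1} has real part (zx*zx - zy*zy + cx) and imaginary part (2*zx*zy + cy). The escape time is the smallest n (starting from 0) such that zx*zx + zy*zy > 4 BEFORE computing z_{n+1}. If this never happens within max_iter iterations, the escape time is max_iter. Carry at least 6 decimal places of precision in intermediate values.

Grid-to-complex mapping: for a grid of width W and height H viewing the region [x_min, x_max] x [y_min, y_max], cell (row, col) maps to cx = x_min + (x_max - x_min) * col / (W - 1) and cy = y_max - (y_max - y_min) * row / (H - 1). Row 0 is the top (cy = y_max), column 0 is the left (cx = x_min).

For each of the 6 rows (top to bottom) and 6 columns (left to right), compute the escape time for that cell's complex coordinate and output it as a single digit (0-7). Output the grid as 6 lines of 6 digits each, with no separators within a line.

Answer: 222222
233333
333344
345567
777777
777777

Derivation:
(row=0, col=0): c = -1.2400 + 1.5000i → escape time 2
(row=0, col=1): c = -1.1200 + 1.5000i → escape time 2
(row=0, col=2): c = -1.0000 + 1.5000i → escape time 2
(row=0, col=3): c = -0.8800 + 1.5000i → escape time 2
(row=0, col=4): c = -0.7600 + 1.5000i → escape time 2
(row=0, col=5): c = -0.6400 + 1.5000i → escape time 2
(row=1, col=0): c = -1.2400 + 1.1880i → escape time 2
(row=1, col=1): c = -1.1200 + 1.1880i → escape time 3
(row=1, col=2): c = -1.0000 + 1.1880i → escape time 3
(row=1, col=3): c = -0.8800 + 1.1880i → escape time 3
(row=1, col=4): c = -0.7600 + 1.1880i → escape time 3
(row=1, col=5): c = -0.6400 + 1.1880i → escape time 3
(row=2, col=0): c = -1.2400 + 0.8760i → escape time 3
(row=2, col=1): c = -1.1200 + 0.8760i → escape time 3
(row=2, col=2): c = -1.0000 + 0.8760i → escape time 3
(row=2, col=3): c = -0.8800 + 0.8760i → escape time 3
(row=2, col=4): c = -0.7600 + 0.8760i → escape time 4
(row=2, col=5): c = -0.6400 + 0.8760i → escape time 4
(row=3, col=0): c = -1.2400 + 0.5640i → escape time 3
(row=3, col=1): c = -1.1200 + 0.5640i → escape time 4
(row=3, col=2): c = -1.0000 + 0.5640i → escape time 5
(row=3, col=3): c = -0.8800 + 0.5640i → escape time 5
(row=3, col=4): c = -0.7600 + 0.5640i → escape time 6
(row=3, col=5): c = -0.6400 + 0.5640i → escape time 7
(row=4, col=0): c = -1.2400 + 0.2520i → escape time 7
(row=4, col=1): c = -1.1200 + 0.2520i → escape time 7
(row=4, col=2): c = -1.0000 + 0.2520i → escape time 7
(row=4, col=3): c = -0.8800 + 0.2520i → escape time 7
(row=4, col=4): c = -0.7600 + 0.2520i → escape time 7
(row=4, col=5): c = -0.6400 + 0.2520i → escape time 7
(row=5, col=0): c = -1.2400 + -0.0600i → escape time 7
(row=5, col=1): c = -1.1200 + -0.0600i → escape time 7
(row=5, col=2): c = -1.0000 + -0.0600i → escape time 7
(row=5, col=3): c = -0.8800 + -0.0600i → escape time 7
(row=5, col=4): c = -0.7600 + -0.0600i → escape time 7
(row=5, col=5): c = -0.6400 + -0.0600i → escape time 7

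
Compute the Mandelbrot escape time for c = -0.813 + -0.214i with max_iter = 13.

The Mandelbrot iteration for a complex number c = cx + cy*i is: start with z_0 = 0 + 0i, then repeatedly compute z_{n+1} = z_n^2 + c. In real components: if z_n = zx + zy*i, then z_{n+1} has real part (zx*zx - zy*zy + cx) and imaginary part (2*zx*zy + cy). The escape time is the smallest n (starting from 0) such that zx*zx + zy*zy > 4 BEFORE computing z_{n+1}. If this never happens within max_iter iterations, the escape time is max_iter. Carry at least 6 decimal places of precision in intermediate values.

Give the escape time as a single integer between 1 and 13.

z_0 = 0 + 0i, c = -0.8130 + -0.2140i
Iter 1: z = -0.8130 + -0.2140i, |z|^2 = 0.7068
Iter 2: z = -0.1978 + 0.1340i, |z|^2 = 0.0571
Iter 3: z = -0.7918 + -0.2670i, |z|^2 = 0.6983
Iter 4: z = -0.2573 + 0.2088i, |z|^2 = 0.1098
Iter 5: z = -0.7904 + -0.3215i, |z|^2 = 0.7281
Iter 6: z = -0.2916 + 0.2942i, |z|^2 = 0.1716
Iter 7: z = -0.8145 + -0.3856i, |z|^2 = 0.8121
Iter 8: z = -0.2983 + 0.4141i, |z|^2 = 0.2605
Iter 9: z = -0.8955 + -0.4610i, |z|^2 = 1.0145
Iter 10: z = -0.2236 + 0.6117i, |z|^2 = 0.4242
Iter 11: z = -1.1372 + -0.4875i, |z|^2 = 1.5310
Iter 12: z = 0.2426 + 0.8949i, |z|^2 = 0.8597

Answer: 13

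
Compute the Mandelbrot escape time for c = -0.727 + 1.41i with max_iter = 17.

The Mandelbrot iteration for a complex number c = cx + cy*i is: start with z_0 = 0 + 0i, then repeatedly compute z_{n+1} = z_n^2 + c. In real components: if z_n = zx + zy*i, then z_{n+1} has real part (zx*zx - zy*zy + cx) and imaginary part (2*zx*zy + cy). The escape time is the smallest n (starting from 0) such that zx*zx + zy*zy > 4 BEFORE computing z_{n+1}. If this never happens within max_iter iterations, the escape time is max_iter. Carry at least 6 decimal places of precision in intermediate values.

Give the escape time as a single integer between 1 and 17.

Answer: 2

Derivation:
z_0 = 0 + 0i, c = -0.7270 + 1.4100i
Iter 1: z = -0.7270 + 1.4100i, |z|^2 = 2.5166
Iter 2: z = -2.1866 + -0.6401i, |z|^2 = 5.1909
Escaped at iteration 2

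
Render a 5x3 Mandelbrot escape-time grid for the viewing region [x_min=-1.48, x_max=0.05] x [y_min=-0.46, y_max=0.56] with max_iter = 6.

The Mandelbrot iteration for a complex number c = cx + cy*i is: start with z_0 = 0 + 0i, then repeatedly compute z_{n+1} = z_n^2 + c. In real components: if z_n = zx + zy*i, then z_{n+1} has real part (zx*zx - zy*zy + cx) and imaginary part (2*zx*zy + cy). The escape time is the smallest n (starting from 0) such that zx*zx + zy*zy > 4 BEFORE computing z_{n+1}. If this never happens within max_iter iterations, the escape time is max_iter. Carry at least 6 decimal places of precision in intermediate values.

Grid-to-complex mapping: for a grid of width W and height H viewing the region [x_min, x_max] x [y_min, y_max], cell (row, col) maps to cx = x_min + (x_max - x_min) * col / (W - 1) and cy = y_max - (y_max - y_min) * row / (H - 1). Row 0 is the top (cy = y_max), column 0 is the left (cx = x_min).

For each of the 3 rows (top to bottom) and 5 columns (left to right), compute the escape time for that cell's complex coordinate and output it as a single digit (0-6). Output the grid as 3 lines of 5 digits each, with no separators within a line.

(row=0, col=0): c = -1.4800 + 0.5600i → escape time 3
(row=0, col=1): c = -1.0975 + 0.5600i → escape time 4
(row=0, col=2): c = -0.7150 + 0.5600i → escape time 6
(row=0, col=3): c = -0.3325 + 0.5600i → escape time 6
(row=0, col=4): c = 0.0500 + 0.5600i → escape time 6
(row=1, col=0): c = -1.4800 + 0.0500i → escape time 6
(row=1, col=1): c = -1.0975 + 0.0500i → escape time 6
(row=1, col=2): c = -0.7150 + 0.0500i → escape time 6
(row=1, col=3): c = -0.3325 + 0.0500i → escape time 6
(row=1, col=4): c = 0.0500 + 0.0500i → escape time 6
(row=2, col=0): c = -1.4800 + -0.4600i → escape time 3
(row=2, col=1): c = -1.0975 + -0.4600i → escape time 5
(row=2, col=2): c = -0.7150 + -0.4600i → escape time 6
(row=2, col=3): c = -0.3325 + -0.4600i → escape time 6
(row=2, col=4): c = 0.0500 + -0.4600i → escape time 6

Answer: 34666
66666
35666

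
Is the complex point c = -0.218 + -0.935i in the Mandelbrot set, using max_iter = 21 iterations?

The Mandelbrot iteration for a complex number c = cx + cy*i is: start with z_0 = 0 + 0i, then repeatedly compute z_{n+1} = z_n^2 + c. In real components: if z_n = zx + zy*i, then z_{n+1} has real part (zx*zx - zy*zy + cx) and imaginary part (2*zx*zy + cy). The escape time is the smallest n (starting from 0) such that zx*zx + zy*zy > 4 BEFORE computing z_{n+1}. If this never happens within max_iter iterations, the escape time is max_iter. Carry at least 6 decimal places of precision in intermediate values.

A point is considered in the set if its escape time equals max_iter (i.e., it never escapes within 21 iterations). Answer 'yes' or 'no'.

Answer: no

Derivation:
z_0 = 0 + 0i, c = -0.2180 + -0.9350i
Iter 1: z = -0.2180 + -0.9350i, |z|^2 = 0.9217
Iter 2: z = -1.0447 + -0.5273i, |z|^2 = 1.3695
Iter 3: z = 0.5953 + 0.1668i, |z|^2 = 0.3822
Iter 4: z = 0.1086 + -0.7364i, |z|^2 = 0.5540
Iter 5: z = -0.7485 + -1.0949i, |z|^2 = 1.7590
Iter 6: z = -0.8566 + 0.7040i, |z|^2 = 1.2293
Iter 7: z = 0.0202 + -2.1410i, |z|^2 = 4.5844
Escaped at iteration 7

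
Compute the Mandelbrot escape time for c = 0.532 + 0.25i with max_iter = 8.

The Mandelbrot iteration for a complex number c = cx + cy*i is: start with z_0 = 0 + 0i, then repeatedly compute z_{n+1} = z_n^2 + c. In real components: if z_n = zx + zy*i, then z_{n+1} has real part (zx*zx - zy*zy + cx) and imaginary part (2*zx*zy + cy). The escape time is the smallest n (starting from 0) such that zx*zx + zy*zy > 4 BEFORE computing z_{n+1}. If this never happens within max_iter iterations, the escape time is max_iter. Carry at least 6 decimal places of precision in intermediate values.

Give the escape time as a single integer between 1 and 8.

z_0 = 0 + 0i, c = 0.5320 + 0.2500i
Iter 1: z = 0.5320 + 0.2500i, |z|^2 = 0.3455
Iter 2: z = 0.7525 + 0.5160i, |z|^2 = 0.8325
Iter 3: z = 0.8320 + 1.0266i, |z|^2 = 1.7462
Iter 4: z = 0.1704 + 1.9583i, |z|^2 = 3.8641
Iter 5: z = -3.2741 + 0.9173i, |z|^2 = 11.5611
Escaped at iteration 5

Answer: 5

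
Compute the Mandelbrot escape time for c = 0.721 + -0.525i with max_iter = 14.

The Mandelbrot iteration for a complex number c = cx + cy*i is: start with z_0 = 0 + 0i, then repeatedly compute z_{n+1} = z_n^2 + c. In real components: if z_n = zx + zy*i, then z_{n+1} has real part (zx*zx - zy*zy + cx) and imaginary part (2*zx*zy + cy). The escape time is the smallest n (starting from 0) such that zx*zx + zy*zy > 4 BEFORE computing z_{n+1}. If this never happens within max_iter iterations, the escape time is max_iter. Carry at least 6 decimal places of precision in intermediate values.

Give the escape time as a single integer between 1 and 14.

z_0 = 0 + 0i, c = 0.7210 + -0.5250i
Iter 1: z = 0.7210 + -0.5250i, |z|^2 = 0.7955
Iter 2: z = 0.9652 + -1.2820i, |z|^2 = 2.5753
Iter 3: z = 0.0090 + -2.9999i, |z|^2 = 8.9995
Escaped at iteration 3

Answer: 3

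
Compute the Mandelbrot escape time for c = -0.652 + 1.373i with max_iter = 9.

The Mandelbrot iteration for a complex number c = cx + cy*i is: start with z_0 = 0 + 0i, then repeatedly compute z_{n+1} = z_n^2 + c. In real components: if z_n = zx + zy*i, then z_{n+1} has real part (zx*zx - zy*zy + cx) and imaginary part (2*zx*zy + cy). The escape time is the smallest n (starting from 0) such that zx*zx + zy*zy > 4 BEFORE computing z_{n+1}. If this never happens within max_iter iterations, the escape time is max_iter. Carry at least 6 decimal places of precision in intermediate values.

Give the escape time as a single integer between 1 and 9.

Answer: 2

Derivation:
z_0 = 0 + 0i, c = -0.6520 + 1.3730i
Iter 1: z = -0.6520 + 1.3730i, |z|^2 = 2.3102
Iter 2: z = -2.1120 + -0.4174i, |z|^2 = 4.6349
Escaped at iteration 2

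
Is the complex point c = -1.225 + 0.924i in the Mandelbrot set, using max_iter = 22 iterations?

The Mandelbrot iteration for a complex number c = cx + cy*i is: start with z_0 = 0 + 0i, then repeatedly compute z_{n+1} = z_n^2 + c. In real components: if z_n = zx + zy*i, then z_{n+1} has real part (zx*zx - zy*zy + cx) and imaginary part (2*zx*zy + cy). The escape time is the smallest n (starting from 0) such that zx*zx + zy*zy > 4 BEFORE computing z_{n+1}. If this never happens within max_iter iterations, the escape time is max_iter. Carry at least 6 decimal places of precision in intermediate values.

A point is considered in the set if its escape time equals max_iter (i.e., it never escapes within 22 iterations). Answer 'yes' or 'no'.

Answer: no

Derivation:
z_0 = 0 + 0i, c = -1.2250 + 0.9240i
Iter 1: z = -1.2250 + 0.9240i, |z|^2 = 2.3544
Iter 2: z = -0.5782 + -1.3398i, |z|^2 = 2.1293
Iter 3: z = -2.6858 + 2.4732i, |z|^2 = 13.3303
Escaped at iteration 3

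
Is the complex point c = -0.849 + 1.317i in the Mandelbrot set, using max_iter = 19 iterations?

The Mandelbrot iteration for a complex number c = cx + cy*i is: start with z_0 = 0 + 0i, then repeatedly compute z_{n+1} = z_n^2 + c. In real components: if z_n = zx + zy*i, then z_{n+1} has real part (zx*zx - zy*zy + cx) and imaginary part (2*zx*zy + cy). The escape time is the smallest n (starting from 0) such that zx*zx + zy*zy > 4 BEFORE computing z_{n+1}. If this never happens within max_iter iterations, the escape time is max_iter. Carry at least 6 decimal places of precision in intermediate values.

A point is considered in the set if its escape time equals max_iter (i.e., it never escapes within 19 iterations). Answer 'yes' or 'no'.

Answer: no

Derivation:
z_0 = 0 + 0i, c = -0.8490 + 1.3170i
Iter 1: z = -0.8490 + 1.3170i, |z|^2 = 2.4553
Iter 2: z = -1.8627 + -0.9193i, |z|^2 = 4.3147
Escaped at iteration 2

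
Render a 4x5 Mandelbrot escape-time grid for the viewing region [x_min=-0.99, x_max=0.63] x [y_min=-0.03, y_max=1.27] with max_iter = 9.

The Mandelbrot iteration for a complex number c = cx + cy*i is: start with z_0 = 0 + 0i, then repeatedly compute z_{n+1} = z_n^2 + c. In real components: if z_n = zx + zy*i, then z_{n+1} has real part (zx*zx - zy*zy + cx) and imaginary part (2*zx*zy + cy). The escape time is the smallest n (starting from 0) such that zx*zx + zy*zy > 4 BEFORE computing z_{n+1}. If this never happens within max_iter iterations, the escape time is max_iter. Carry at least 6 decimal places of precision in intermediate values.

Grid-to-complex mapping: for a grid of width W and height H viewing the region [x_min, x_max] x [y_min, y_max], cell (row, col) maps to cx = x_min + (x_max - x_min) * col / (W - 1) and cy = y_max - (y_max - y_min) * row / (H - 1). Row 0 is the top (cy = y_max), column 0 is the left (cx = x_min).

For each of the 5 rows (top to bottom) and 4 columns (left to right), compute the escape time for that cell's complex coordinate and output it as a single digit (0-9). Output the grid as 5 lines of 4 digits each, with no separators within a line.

(row=0, col=0): c = -0.9900 + 1.2700i → escape time 2
(row=0, col=1): c = -0.4500 + 1.2700i → escape time 3
(row=0, col=2): c = 0.0900 + 1.2700i → escape time 2
(row=0, col=3): c = 0.6300 + 1.2700i → escape time 2
(row=1, col=0): c = -0.9900 + 0.9450i → escape time 3
(row=1, col=1): c = -0.4500 + 0.9450i → escape time 4
(row=1, col=2): c = 0.0900 + 0.9450i → escape time 5
(row=1, col=3): c = 0.6300 + 0.9450i → escape time 2
(row=2, col=0): c = -0.9900 + 0.6200i → escape time 4
(row=2, col=1): c = -0.4500 + 0.6200i → escape time 9
(row=2, col=2): c = 0.0900 + 0.6200i → escape time 9
(row=2, col=3): c = 0.6300 + 0.6200i → escape time 3
(row=3, col=0): c = -0.9900 + 0.2950i → escape time 9
(row=3, col=1): c = -0.4500 + 0.2950i → escape time 9
(row=3, col=2): c = 0.0900 + 0.2950i → escape time 9
(row=3, col=3): c = 0.6300 + 0.2950i → escape time 4
(row=4, col=0): c = -0.9900 + -0.0300i → escape time 9
(row=4, col=1): c = -0.4500 + -0.0300i → escape time 9
(row=4, col=2): c = 0.0900 + -0.0300i → escape time 9
(row=4, col=3): c = 0.6300 + -0.0300i → escape time 4

Answer: 2322
3452
4993
9994
9994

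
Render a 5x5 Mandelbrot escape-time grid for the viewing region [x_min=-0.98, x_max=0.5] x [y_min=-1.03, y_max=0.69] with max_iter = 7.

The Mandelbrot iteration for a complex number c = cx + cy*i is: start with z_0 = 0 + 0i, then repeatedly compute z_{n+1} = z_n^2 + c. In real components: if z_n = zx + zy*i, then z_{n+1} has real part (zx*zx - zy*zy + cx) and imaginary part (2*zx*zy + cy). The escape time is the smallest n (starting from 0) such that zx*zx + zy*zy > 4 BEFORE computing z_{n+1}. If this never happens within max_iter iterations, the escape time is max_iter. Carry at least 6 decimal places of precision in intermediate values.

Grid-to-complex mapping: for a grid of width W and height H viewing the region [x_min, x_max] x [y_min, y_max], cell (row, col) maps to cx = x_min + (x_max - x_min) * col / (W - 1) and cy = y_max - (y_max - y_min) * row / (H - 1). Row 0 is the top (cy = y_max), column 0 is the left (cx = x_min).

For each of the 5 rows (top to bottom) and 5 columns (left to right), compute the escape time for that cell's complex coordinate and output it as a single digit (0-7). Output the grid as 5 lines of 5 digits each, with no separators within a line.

Answer: 47774
77775
77775
57774
34642

Derivation:
(row=0, col=0): c = -0.9800 + 0.6900i → escape time 4
(row=0, col=1): c = -0.6100 + 0.6900i → escape time 7
(row=0, col=2): c = -0.2400 + 0.6900i → escape time 7
(row=0, col=3): c = 0.1300 + 0.6900i → escape time 7
(row=0, col=4): c = 0.5000 + 0.6900i → escape time 4
(row=1, col=0): c = -0.9800 + 0.2600i → escape time 7
(row=1, col=1): c = -0.6100 + 0.2600i → escape time 7
(row=1, col=2): c = -0.2400 + 0.2600i → escape time 7
(row=1, col=3): c = 0.1300 + 0.2600i → escape time 7
(row=1, col=4): c = 0.5000 + 0.2600i → escape time 5
(row=2, col=0): c = -0.9800 + -0.1700i → escape time 7
(row=2, col=1): c = -0.6100 + -0.1700i → escape time 7
(row=2, col=2): c = -0.2400 + -0.1700i → escape time 7
(row=2, col=3): c = 0.1300 + -0.1700i → escape time 7
(row=2, col=4): c = 0.5000 + -0.1700i → escape time 5
(row=3, col=0): c = -0.9800 + -0.6000i → escape time 5
(row=3, col=1): c = -0.6100 + -0.6000i → escape time 7
(row=3, col=2): c = -0.2400 + -0.6000i → escape time 7
(row=3, col=3): c = 0.1300 + -0.6000i → escape time 7
(row=3, col=4): c = 0.5000 + -0.6000i → escape time 4
(row=4, col=0): c = -0.9800 + -1.0300i → escape time 3
(row=4, col=1): c = -0.6100 + -1.0300i → escape time 4
(row=4, col=2): c = -0.2400 + -1.0300i → escape time 6
(row=4, col=3): c = 0.1300 + -1.0300i → escape time 4
(row=4, col=4): c = 0.5000 + -1.0300i → escape time 2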